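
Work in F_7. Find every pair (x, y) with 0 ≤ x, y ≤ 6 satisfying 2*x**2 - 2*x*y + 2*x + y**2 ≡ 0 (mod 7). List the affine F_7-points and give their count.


Affine F_7-points: {(0, 0), (1, 3), (1, 6), (4, 2), (4, 6), (5, 5), (6, 0), (6, 5)}; count = 8.

For each of the 49 pairs (x, y) ∈ F_7², evaluate f(x, y) mod 7. Record the zeros.
  x = 0: [0↦0, 1↦1, 2↦4, 3↦2, 4↦2, 5↦4, 6↦1]  zeros at y ∈ {0}
  x = 1: [0↦4, 1↦3, 2↦4, 3↦0, 4↦5, 5↦5, 6↦0]  zeros at y ∈ {3, 6}
  x = 2: [0↦5, 1↦2, 2↦1, 3↦2, 4↦5, 5↦3, 6↦3]  zeros at y ∈ ∅
  x = 3: [0↦3, 1↦5, 2↦2, 3↦1, 4↦2, 5↦5, 6↦3]  zeros at y ∈ ∅
  x = 4: [0↦5, 1↦5, 2↦0, 3↦4, 4↦3, 5↦4, 6↦0]  zeros at y ∈ {2, 6}
  x = 5: [0↦4, 1↦2, 2↦2, 3↦4, 4↦1, 5↦0, 6↦1]  zeros at y ∈ {5}
  x = 6: [0↦0, 1↦3, 2↦1, 3↦1, 4↦3, 5↦0, 6↦6]  zeros at y ∈ {0, 5}
Collecting zeros: affine points = {(0, 0), (1, 3), (1, 6), (4, 2), (4, 6), (5, 5), (6, 0), (6, 5)}.
Total count |C(F_7)_aff| = 8.


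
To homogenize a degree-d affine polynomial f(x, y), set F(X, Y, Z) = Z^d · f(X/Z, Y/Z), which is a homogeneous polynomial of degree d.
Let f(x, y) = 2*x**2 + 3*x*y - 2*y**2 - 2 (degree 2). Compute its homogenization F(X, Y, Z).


F(X, Y, Z) = 2*X**2 + 3*X*Y - 2*Y**2 - 2*Z**2

deg(f) = 2.
Substitute x = X/Z, y = Y/Z into f, then multiply by Z^2.
  monomial 2·x^2·y^0 ↦ 2·X^2·Y^0·Z^0.
  monomial 3·x^1·y^1 ↦ 3·X^1·Y^1·Z^0.
  monomial -2·x^0·y^2 ↦ -2·X^0·Y^2·Z^0.
  monomial -2·x^0·y^0 ↦ -2·X^0·Y^0·Z^2.
Collecting: F(X, Y, Z) = 2*X**2 + 3*X*Y - 2*Y**2 - 2*Z**2.


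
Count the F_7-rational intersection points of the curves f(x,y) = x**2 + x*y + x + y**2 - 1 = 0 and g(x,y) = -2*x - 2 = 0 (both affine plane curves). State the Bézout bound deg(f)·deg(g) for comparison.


Common zeros: ∅; count = 0; Bézout bound = 2.

deg(f) = 2, deg(g) = 1, so Bézout bound = 2.
Scan x ∈ F_7. For each x, list the y ∈ F_7 with f(x, y) ≡ 0 and those with g(x, y) ≡ 0 (mod 7); the common zeros in that column are the intersection.
  x = 0: f ≡ 0 at y ∈ {1, 6}; g ≡ 0 at y ∈ ∅; common: ∅.
  x = 1: f ≡ 0 at y ∈ {2, 4}; g ≡ 0 at y ∈ ∅; common: ∅.
  x = 2: f ≡ 0 at y ∈ ∅; g ≡ 0 at y ∈ ∅; common: ∅.
  x = 3: f ≡ 0 at y ∈ {2}; g ≡ 0 at y ∈ ∅; common: ∅.
  x = 4: f ≡ 0 at y ∈ ∅; g ≡ 0 at y ∈ ∅; common: ∅.
  x = 5: f ≡ 0 at y ∈ {1}; g ≡ 0 at y ∈ ∅; common: ∅.
  x = 6: f ≡ 0 at y ∈ ∅; g ≡ 0 at y ∈ {0, 1, 2, 3, 4, 5, 6}; common: ∅.
Collecting: common zeros = ∅, so the count is 0.
Comparison with the Bézout bound: 0 ≤ 2 = deg(f)·deg(g), as expected for curves with no common component (the affine F_7-count falls short of the bound because intersections may lie at infinity, over extension fields, or carry multiplicity).


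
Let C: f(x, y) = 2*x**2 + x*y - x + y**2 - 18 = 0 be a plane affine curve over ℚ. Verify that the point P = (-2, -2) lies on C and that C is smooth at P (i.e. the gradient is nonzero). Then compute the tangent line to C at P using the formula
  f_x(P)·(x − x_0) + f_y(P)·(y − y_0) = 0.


Tangent line at P: -11*x - 6*y - 34 = 0.

Step 1: f(-2, -2) = 0, so P lies on C.
Step 2: partial derivatives
  f_x(x, y) = 4*x + y - 1, f_y(x, y) = x + 2*y.
  f_x(P) = -11, f_y(P) = -6 (gradient nonzero, so P is smooth).
Step 3: tangent line at P: -11·(x − -2) + -6·(y − -2) = 0.
Expanding: -11*x - 6*y - 34 = 0.


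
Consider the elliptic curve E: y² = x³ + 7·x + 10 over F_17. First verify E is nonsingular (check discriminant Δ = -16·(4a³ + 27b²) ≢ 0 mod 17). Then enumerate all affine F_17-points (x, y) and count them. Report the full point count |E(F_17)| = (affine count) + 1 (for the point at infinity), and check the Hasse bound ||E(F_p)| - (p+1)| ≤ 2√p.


Affine points = {(1, 1), (1, 16), (2, 7), (2, 10), (4, 0), (5, 0), (6, 8), (6, 9), (8, 0), (10, 3), (10, 14), (14, 8), (14, 9), (16, 6), (16, 11)}; affine count = 15; |E(F_17)| = 16.

Discriminant check: Δ ∝ 4a³ + 27b² = 4·7³ + 27·10² = 4·343 + 27·100 ≡ 9 (mod 17). Nonzero ⇒ E is nonsingular.
For each x ∈ F_17, compute rhs = x³ + 7·x + 10 mod 17, then count y ∈ F_17 with y² ≡ rhs.
  x = 0: rhs = 10, matching y values: none (0 points).
  x = 1: rhs = 1, matching y values: 1, 16 (2 points).
  x = 2: rhs = 15, matching y values: 7, 10 (2 points).
  x = 3: rhs = 7, matching y values: none (0 points).
  x = 4: rhs = 0, matching y values: 0 (1 points).
  x = 5: rhs = 0, matching y values: 0 (1 points).
  x = 6: rhs = 13, matching y values: 8, 9 (2 points).
  x = 7: rhs = 11, matching y values: none (0 points).
  x = 8: rhs = 0, matching y values: 0 (1 points).
  x = 9: rhs = 3, matching y values: none (0 points).
  x = 10: rhs = 9, matching y values: 3, 14 (2 points).
  x = 11: rhs = 7, matching y values: none (0 points).
  x = 12: rhs = 3, matching y values: none (0 points).
  x = 13: rhs = 3, matching y values: none (0 points).
  x = 14: rhs = 13, matching y values: 8, 9 (2 points).
  x = 15: rhs = 5, matching y values: none (0 points).
  x = 16: rhs = 2, matching y values: 6, 11 (2 points).
Total affine count: 15.
Full point count |E(F_17)| = 15 + 1 = 16.
Hasse bound: |16 − (17+1)| = |-2| = 2 ≤ 2√17 ≈ 8.2462 ✓.


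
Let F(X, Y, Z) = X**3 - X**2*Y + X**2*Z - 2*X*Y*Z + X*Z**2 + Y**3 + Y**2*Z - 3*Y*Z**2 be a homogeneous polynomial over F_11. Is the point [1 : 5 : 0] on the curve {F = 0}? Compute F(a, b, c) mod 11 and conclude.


F(1,5,0) ≡ 0 (mod 11); P is on the curve.

Evaluate F(1, 5, 0) term-by-term (mod 11).
  X**3 ↦ 1·1·1·1 = 1
  -X**2*Y ↦ -1·1·5·1 = -5
  X**2*Z ↦ 1·1·1·0 = 0
  -2*X*Y*Z ↦ -2·1·5·0 = 0
  X*Z**2 ↦ 1·1·1·0 = 0
  Y**3 ↦ 1·1·125·1 = 125
  Y**2*Z ↦ 1·1·25·0 = 0
  -3*Y*Z**2 ↦ -3·1·5·0 = 0
Sum: F(1, 5, 0) = (1) + (-5) + (0) + (0) + (0) + (125) + (0) + (0) = 121.
Reducing mod 11: 121 ≡ 0 (mod 11).
Since F(a, b, c) ≡ 0 (mod 11), P lies on the curve.


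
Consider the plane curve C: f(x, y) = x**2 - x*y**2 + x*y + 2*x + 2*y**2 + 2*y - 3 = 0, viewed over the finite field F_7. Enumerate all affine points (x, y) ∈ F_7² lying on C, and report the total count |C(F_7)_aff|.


Affine F_7-points: {(0, 3), (1, 0), (1, 4), (2, 4), (4, 0), (4, 3), (6, 1)}; count = 7.

For each of the 49 pairs (x, y) ∈ F_7², evaluate f(x, y) mod 7. Record the zeros.
  x = 0: [0↦4, 1↦1, 2↦2, 3↦0, 4↦2, 5↦1, 6↦4]  zeros at y ∈ {3}
  x = 1: [0↦0, 1↦4, 2↦3, 3↦4, 4↦0, 5↦5, 6↦5]  zeros at y ∈ {0, 4}
  x = 2: [0↦5, 1↦2, 2↦6, 3↦3, 4↦0, 5↦4, 6↦1]  zeros at y ∈ {4}
  x = 3: [0↦5, 1↦2, 2↦4, 3↦4, 4↦2, 5↦5, 6↦6]  zeros at y ∈ ∅
  x = 4: [0↦0, 1↦4, 2↦4, 3↦0, 4↦6, 5↦1, 6↦6]  zeros at y ∈ {0, 3}
  x = 5: [0↦4, 1↦1, 2↦6, 3↦5, 4↦5, 5↦6, 6↦1]  zeros at y ∈ ∅
  x = 6: [0↦3, 1↦0, 2↦3, 3↦5, 4↦6, 5↦6, 6↦5]  zeros at y ∈ {1}
Collecting zeros: affine points = {(0, 3), (1, 0), (1, 4), (2, 4), (4, 0), (4, 3), (6, 1)}.
Total count |C(F_7)_aff| = 7.


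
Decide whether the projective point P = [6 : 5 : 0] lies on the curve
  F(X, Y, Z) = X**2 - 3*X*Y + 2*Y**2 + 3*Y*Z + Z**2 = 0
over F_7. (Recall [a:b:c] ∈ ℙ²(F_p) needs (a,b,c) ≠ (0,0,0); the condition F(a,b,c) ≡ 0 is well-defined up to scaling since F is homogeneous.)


F(6,5,0) ≡ 3 (mod 7); P is NOT on the curve.

Evaluate F(6, 5, 0) term-by-term (mod 7).
  X**2 ↦ 1·36·1·1 = 36
  -3*X*Y ↦ -3·6·5·1 = -90
  2*Y**2 ↦ 2·1·25·1 = 50
  3*Y*Z ↦ 3·1·5·0 = 0
  Z**2 ↦ 1·1·1·0 = 0
Sum: F(6, 5, 0) = (36) + (-90) + (50) + (0) + (0) = -4.
Reducing mod 7: -4 ≡ 3 (mod 7).
Since F(a, b, c) ≡ 3 ≠ 0 (mod 7), P does NOT lie on the curve.


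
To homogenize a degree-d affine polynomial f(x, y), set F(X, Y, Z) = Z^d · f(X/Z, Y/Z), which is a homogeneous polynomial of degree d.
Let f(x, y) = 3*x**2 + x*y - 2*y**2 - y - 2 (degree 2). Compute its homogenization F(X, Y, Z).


F(X, Y, Z) = 3*X**2 + X*Y - 2*Y**2 - Y*Z - 2*Z**2

deg(f) = 2.
Substitute x = X/Z, y = Y/Z into f, then multiply by Z^2.
  monomial 3·x^2·y^0 ↦ 3·X^2·Y^0·Z^0.
  monomial 1·x^1·y^1 ↦ 1·X^1·Y^1·Z^0.
  monomial -2·x^0·y^2 ↦ -2·X^0·Y^2·Z^0.
  monomial -1·x^0·y^1 ↦ -1·X^0·Y^1·Z^1.
  monomial -2·x^0·y^0 ↦ -2·X^0·Y^0·Z^2.
Collecting: F(X, Y, Z) = 3*X**2 + X*Y - 2*Y**2 - Y*Z - 2*Z**2.


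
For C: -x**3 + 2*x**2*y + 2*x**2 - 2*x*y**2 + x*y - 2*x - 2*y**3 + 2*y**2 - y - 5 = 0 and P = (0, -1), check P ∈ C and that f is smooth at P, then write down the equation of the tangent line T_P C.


Tangent line at P: -5*x - 11*y - 11 = 0.

Step 1: f(0, -1) = 0, so P lies on C.
Step 2: partial derivatives
  f_x(x, y) = -3*x**2 + 4*x*y + 4*x - 2*y**2 + y - 2, f_y(x, y) = 2*x**2 - 4*x*y + x - 6*y**2 + 4*y - 1.
  f_x(P) = -5, f_y(P) = -11 (gradient nonzero, so P is smooth).
Step 3: tangent line at P: -5·(x − 0) + -11·(y − -1) = 0.
Expanding: -5*x - 11*y - 11 = 0.


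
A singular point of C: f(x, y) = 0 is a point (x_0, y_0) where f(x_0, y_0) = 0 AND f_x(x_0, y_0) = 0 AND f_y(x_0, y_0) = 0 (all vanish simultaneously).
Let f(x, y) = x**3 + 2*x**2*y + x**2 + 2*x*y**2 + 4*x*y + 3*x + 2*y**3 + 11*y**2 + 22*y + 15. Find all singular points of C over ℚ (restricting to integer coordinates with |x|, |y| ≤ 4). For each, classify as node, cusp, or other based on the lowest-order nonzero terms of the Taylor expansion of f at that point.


Singular points: {(1, -2)}; classification: cusp.

Compute partial derivatives:
  f_x = 3*x**2 + 4*x*y + 2*x + 2*y**2 + 4*y + 3.
  f_y = 2*x**2 + 4*x*y + 4*x + 6*y**2 + 22*y + 22.
Scan x_0 ∈ {−4, ..., 4}. For each x_0, f_y(x_0, y) is a polynomial in y; find its integer roots y ∈ {−4, ..., 4}, then test f_x and f at those candidates.
  x = -4: f_y(-4, y) = 6*y**2 + 6*y + 38; no integer root y with |y| ≤ 4.
  x = -3: f_y(-3, y) = 6*y**2 + 10*y + 28; no integer root y with |y| ≤ 4.
  x = -2: f_y(-2, y) = 6*y**2 + 14*y + 22; no integer root y with |y| ≤ 4.
  x = -1: f_y(-1, y) = 6*y**2 + 18*y + 20; no integer root y with |y| ≤ 4.
  x = 0: f_y(0, y) = 6*y**2 + 22*y + 22; no integer root y with |y| ≤ 4.
  x = 1: f_y(1, y) = 6*y**2 + 26*y + 28; vanishes at y ∈ {-2}. (1, -2): f_x = 0, f = 0 — SINGULAR.
  x = 2: f_y(2, y) = 6*y**2 + 30*y + 38; no integer root y with |y| ≤ 4.
  x = 3: f_y(3, y) = 6*y**2 + 34*y + 52; no integer root y with |y| ≤ 4.
  x = 4: f_y(4, y) = 6*y**2 + 38*y + 70; no integer root y with |y| ≤ 4.
Only singular point on the grid: (1, -2).
Classify: substitute x = 1 + u, y = -2 + v and expand: f = u**3 + 2*u**2*v + 2*u*v**2 + 2*v**3 + v**2.
No constant or linear terms (consistent with a singular point). Quadratic part: v**2. Cubic part: u**3 + 2*u**2*v + 2*u*v**2 + 2*v**3.
The quadratic part v**2 is a perfect square, so there is a single (double) tangent line v = 0, i.e. y = -2. Restricting the cubic part to that line (v = 0) leaves u**3 ≠ 0, so f is not divisible by v and the branch is v² ≈ -u**3 to lowest order — this is a cusp.
Classification: cusp.


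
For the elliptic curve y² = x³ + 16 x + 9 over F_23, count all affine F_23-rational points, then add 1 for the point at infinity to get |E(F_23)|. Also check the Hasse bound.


Affine points = {(0, 3), (0, 20), (1, 7), (1, 16), (2, 7), (2, 16), (7, 2), (7, 21), (9, 10), (9, 13), (15, 6), (15, 17), (20, 7), (20, 16)}; affine count = 14; |E(F_23)| = 15.

Discriminant check: Δ ∝ 4a³ + 27b² = 4·16³ + 27·9² = 4·4096 + 27·81 ≡ 10 (mod 23). Nonzero ⇒ E is nonsingular.
For each x ∈ F_23, compute rhs = x³ + 16·x + 9 mod 23, then count y ∈ F_23 with y² ≡ rhs.
  x = 0: rhs = 9, matching y values: 3, 20 (2 points).
  x = 1: rhs = 3, matching y values: 7, 16 (2 points).
  x = 2: rhs = 3, matching y values: 7, 16 (2 points).
  x = 3: rhs = 15, matching y values: none (0 points).
  x = 4: rhs = 22, matching y values: none (0 points).
  x = 5: rhs = 7, matching y values: none (0 points).
  x = 6: rhs = 22, matching y values: none (0 points).
  x = 7: rhs = 4, matching y values: 2, 21 (2 points).
  x = 8: rhs = 5, matching y values: none (0 points).
  x = 9: rhs = 8, matching y values: 10, 13 (2 points).
  x = 10: rhs = 19, matching y values: none (0 points).
  x = 11: rhs = 21, matching y values: none (0 points).
  x = 12: rhs = 20, matching y values: none (0 points).
  x = 13: rhs = 22, matching y values: none (0 points).
  x = 14: rhs = 10, matching y values: none (0 points).
  x = 15: rhs = 13, matching y values: 6, 17 (2 points).
  x = 16: rhs = 14, matching y values: none (0 points).
  x = 17: rhs = 19, matching y values: none (0 points).
  x = 18: rhs = 11, matching y values: none (0 points).
  x = 19: rhs = 19, matching y values: none (0 points).
  x = 20: rhs = 3, matching y values: 7, 16 (2 points).
  x = 21: rhs = 15, matching y values: none (0 points).
  x = 22: rhs = 15, matching y values: none (0 points).
Total affine count: 14.
Full point count |E(F_23)| = 14 + 1 = 15.
Hasse bound: |15 − (23+1)| = |-9| = 9 ≤ 2√23 ≈ 9.5917 ✓.


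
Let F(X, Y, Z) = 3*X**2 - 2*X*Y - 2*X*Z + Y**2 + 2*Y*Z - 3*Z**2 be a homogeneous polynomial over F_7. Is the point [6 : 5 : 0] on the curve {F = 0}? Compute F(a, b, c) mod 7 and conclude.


F(6,5,0) ≡ 3 (mod 7); P is NOT on the curve.

Evaluate F(6, 5, 0) term-by-term (mod 7).
  3*X**2 ↦ 3·36·1·1 = 108
  -2*X*Y ↦ -2·6·5·1 = -60
  -2*X*Z ↦ -2·6·1·0 = 0
  Y**2 ↦ 1·1·25·1 = 25
  2*Y*Z ↦ 2·1·5·0 = 0
  -3*Z**2 ↦ -3·1·1·0 = 0
Sum: F(6, 5, 0) = (108) + (-60) + (0) + (25) + (0) + (0) = 73.
Reducing mod 7: 73 ≡ 3 (mod 7).
Since F(a, b, c) ≡ 3 ≠ 0 (mod 7), P does NOT lie on the curve.


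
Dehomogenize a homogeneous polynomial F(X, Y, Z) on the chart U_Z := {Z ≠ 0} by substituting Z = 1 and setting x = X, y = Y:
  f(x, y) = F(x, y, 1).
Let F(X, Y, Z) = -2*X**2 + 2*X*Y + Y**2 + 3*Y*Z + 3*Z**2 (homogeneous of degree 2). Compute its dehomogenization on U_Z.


f(x, y) = -2*x**2 + 2*x*y + y**2 + 3*y + 3

On U_Z we set Z = 1. Each monomial c·X^i·Y^j·Z^k in F becomes c·x^i·y^j·1^k = c·x^i·y^j.
Substituting Z = 1: F(X, Y, 1) = -2*x**2 + 2*x*y + y**2 + 3*y + 3.
Note: deg(f) ≤ deg(F) = 2; strict inequality happens when F is divisible by Z (lost terms).


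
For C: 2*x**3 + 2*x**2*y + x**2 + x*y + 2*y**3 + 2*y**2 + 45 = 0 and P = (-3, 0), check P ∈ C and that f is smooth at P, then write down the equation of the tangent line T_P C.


Tangent line at P: 48*x + 15*y + 144 = 0.

Step 1: f(-3, 0) = 0, so P lies on C.
Step 2: partial derivatives
  f_x(x, y) = 6*x**2 + 4*x*y + 2*x + y, f_y(x, y) = 2*x**2 + x + 6*y**2 + 4*y.
  f_x(P) = 48, f_y(P) = 15 (gradient nonzero, so P is smooth).
Step 3: tangent line at P: 48·(x − -3) + 15·(y − 0) = 0.
Expanding: 48*x + 15*y + 144 = 0.


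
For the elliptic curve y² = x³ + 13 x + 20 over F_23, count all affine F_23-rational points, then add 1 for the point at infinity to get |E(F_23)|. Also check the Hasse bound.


Affine points = {(2, 10), (2, 13), (5, 7), (5, 16), (10, 0), (12, 8), (12, 15), (14, 5), (14, 18), (15, 5), (15, 18), (16, 0), (17, 5), (17, 18), (20, 0), (21, 3), (21, 20), (22, 11), (22, 12)}; affine count = 19; |E(F_23)| = 20.

Discriminant check: Δ ∝ 4a³ + 27b² = 4·13³ + 27·20² = 4·2197 + 27·400 ≡ 15 (mod 23). Nonzero ⇒ E is nonsingular.
For each x ∈ F_23, compute rhs = x³ + 13·x + 20 mod 23, then count y ∈ F_23 with y² ≡ rhs.
  x = 0: rhs = 20, matching y values: none (0 points).
  x = 1: rhs = 11, matching y values: none (0 points).
  x = 2: rhs = 8, matching y values: 10, 13 (2 points).
  x = 3: rhs = 17, matching y values: none (0 points).
  x = 4: rhs = 21, matching y values: none (0 points).
  x = 5: rhs = 3, matching y values: 7, 16 (2 points).
  x = 6: rhs = 15, matching y values: none (0 points).
  x = 7: rhs = 17, matching y values: none (0 points).
  x = 8: rhs = 15, matching y values: none (0 points).
  x = 9: rhs = 15, matching y values: none (0 points).
  x = 10: rhs = 0, matching y values: 0 (1 points).
  x = 11: rhs = 22, matching y values: none (0 points).
  x = 12: rhs = 18, matching y values: 8, 15 (2 points).
  x = 13: rhs = 17, matching y values: none (0 points).
  x = 14: rhs = 2, matching y values: 5, 18 (2 points).
  x = 15: rhs = 2, matching y values: 5, 18 (2 points).
  x = 16: rhs = 0, matching y values: 0 (1 points).
  x = 17: rhs = 2, matching y values: 5, 18 (2 points).
  x = 18: rhs = 14, matching y values: none (0 points).
  x = 19: rhs = 19, matching y values: none (0 points).
  x = 20: rhs = 0, matching y values: 0 (1 points).
  x = 21: rhs = 9, matching y values: 3, 20 (2 points).
  x = 22: rhs = 6, matching y values: 11, 12 (2 points).
Total affine count: 19.
Full point count |E(F_23)| = 19 + 1 = 20.
Hasse bound: |20 − (23+1)| = |-4| = 4 ≤ 2√23 ≈ 9.5917 ✓.


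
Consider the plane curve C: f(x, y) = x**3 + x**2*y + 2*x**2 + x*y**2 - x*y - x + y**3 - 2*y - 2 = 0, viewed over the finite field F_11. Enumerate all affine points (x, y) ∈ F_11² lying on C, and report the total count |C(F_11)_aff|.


Affine F_11-points: {(1, 0), (1, 1), (1, 9), (2, 5), (5, 8), (5, 10), (6, 6), (8, 1), (8, 3), (8, 10), (9, 0), (10, 0), (10, 1)}; count = 13.

For each of the 121 pairs (x, y) ∈ F_11², evaluate f(x, y) mod 11. Record the zeros.
  x = 0: [0↦9, 1↦8, 2↦2, 3↦8, 4↦10, 5↦3, 6↦4, 7↦8, 8↦10, 9↦5, 10↦10]  zeros at y ∈ ∅
  x = 1: [0↦0, 1↦0, 2↦8, 3↦8, 4↦6, 5↦8, 6↦9, 7↦4, 8↦10, 9↦0, 10↦2]  zeros at y ∈ {0, 1, 9}
  x = 2: [0↦1, 1↦4, 2↦6, 3↦2, 4↦9, 5↦0, 6↦3, 7↦2, 8↦3, 9↦1, 10↦2]  zeros at y ∈ {5}
  x = 3: [0↦7, 1↦4, 2↦2, 3↦7, 4↦3, 5↦7, 6↦3, 7↦8, 8↦6, 9↦3, 10↦5]  zeros at y ∈ ∅
  x = 4: [0↦2, 1↦6, 2↦2, 3↦7, 4↦5, 5↦2, 6↦4, 7↦6, 8↦3, 9↦1, 10↦6]  zeros at y ∈ ∅
  x = 5: [0↦3, 1↦5, 2↦1, 3↦8, 4↦10, 5↦2, 6↦1, 7↦2, 8↦0, 9↦1, 10↦0]  zeros at y ∈ {8, 10}
  x = 6: [0↦5, 1↦7, 2↦5, 3↦5, 4↦2, 5↦2, 6↦0, 7↦2, 8↦3, 9↦9, 10↦4]  zeros at y ∈ {6}
  x = 7: [0↦3, 1↦7, 2↦9, 3↦4, 4↦9, 5↦8, 6↦7, 7↦1, 8↦7, 9↦9, 10↦2]  zeros at y ∈ ∅
  x = 8: [0↦3, 1↦0, 2↦8, 3↦0, 4↦4, 5↦4, 6↦6, 7↦5, 8↦7, 9↦7, 10↦0]  zeros at y ∈ {1, 3, 10}
  x = 9: [0↦0, 1↦3, 2↦8, 3↦10, 4↦4, 5↦7, 6↦3, 7↦9, 8↦9, 9↦9, 10↦4]  zeros at y ∈ {0}
  x = 10: [0↦0, 1↦0, 2↦4, 3↦7, 4↦4, 5↦1, 6↦4, 7↦8, 8↦8, 9↦10, 10↦9]  zeros at y ∈ {0, 1}
Collecting zeros: affine points = {(1, 0), (1, 1), (1, 9), (2, 5), (5, 8), (5, 10), (6, 6), (8, 1), (8, 3), (8, 10), (9, 0), (10, 0), (10, 1)}.
Total count |C(F_11)_aff| = 13.


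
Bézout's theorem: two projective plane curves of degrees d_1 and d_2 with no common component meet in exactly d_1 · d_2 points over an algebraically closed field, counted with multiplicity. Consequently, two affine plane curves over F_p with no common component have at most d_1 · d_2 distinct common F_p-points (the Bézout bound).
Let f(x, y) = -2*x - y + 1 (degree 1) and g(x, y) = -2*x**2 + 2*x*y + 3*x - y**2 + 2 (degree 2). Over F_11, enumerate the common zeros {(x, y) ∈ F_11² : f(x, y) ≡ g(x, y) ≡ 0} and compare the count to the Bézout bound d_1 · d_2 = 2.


Common zeros: {(1, 10)}; count = 1; Bézout bound = 2.

deg(f) = 1, deg(g) = 2, so Bézout bound = 2.
Scan x ∈ F_11. For each x, list the y ∈ F_11 with f(x, y) ≡ 0 and those with g(x, y) ≡ 0 (mod 11); the common zeros in that column are the intersection.
  x = 0: f ≡ 0 at y ∈ {1}; g ≡ 0 at y ∈ ∅; common: ∅.
  x = 1: f ≡ 0 at y ∈ {10}; g ≡ 0 at y ∈ {3, 10}; common: {10}.
  x = 2: f ≡ 0 at y ∈ {8}; g ≡ 0 at y ∈ {0, 4}; common: ∅.
  x = 3: f ≡ 0 at y ∈ {6}; g ≡ 0 at y ∈ ∅; common: ∅.
  x = 4: f ≡ 0 at y ∈ {4}; g ≡ 0 at y ∈ {1, 7}; common: ∅.
  x = 5: f ≡ 0 at y ∈ {2}; g ≡ 0 at y ∈ {0, 10}; common: ∅.
  x = 6: f ≡ 0 at y ∈ {0}; g ≡ 0 at y ∈ ∅; common: ∅.
  x = 7: f ≡ 0 at y ∈ {9}; g ≡ 0 at y ∈ ∅; common: ∅.
  x = 8: f ≡ 0 at y ∈ {7}; g ≡ 0 at y ∈ ∅; common: ∅.
  x = 9: f ≡ 0 at y ∈ {5}; g ≡ 0 at y ∈ {3, 4}; common: ∅.
  x = 10: f ≡ 0 at y ∈ {3}; g ≡ 0 at y ∈ {2, 7}; common: ∅.
Collecting: common zeros = {(1, 10)}, so the count is 1.
Comparison with the Bézout bound: 1 ≤ 2 = deg(f)·deg(g), as expected for curves with no common component (the affine F_11-count falls short of the bound because intersections may lie at infinity, over extension fields, or carry multiplicity).


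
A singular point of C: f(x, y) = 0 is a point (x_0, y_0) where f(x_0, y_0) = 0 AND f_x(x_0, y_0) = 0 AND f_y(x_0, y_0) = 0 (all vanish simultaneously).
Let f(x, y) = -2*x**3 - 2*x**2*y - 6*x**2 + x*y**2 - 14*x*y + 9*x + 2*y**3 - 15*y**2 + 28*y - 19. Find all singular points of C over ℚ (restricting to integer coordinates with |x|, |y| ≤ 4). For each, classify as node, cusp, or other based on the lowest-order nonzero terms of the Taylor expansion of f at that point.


Singular points: {(-2, 3)}; classification: cusp.

Compute partial derivatives:
  f_x = -6*x**2 - 4*x*y - 12*x + y**2 - 14*y + 9.
  f_y = -2*x**2 + 2*x*y - 14*x + 6*y**2 - 30*y + 28.
Scan x_0 ∈ {−4, ..., 4}. For each x_0, f_y(x_0, y) is a polynomial in y; find its integer roots y ∈ {−4, ..., 4}, then test f_x and f at those candidates.
  x = -4: f_y(-4, y) = 6*y**2 - 38*y + 52; vanishes at y ∈ {2}. (-4, 2): f_x = -31 ≠ 0.
  x = -3: f_y(-3, y) = 6*y**2 - 36*y + 52; no integer root y with |y| ≤ 4.
  x = -2: f_y(-2, y) = 6*y**2 - 34*y + 48; vanishes at y ∈ {3}. (-2, 3): f_x = 0, f = 0 — SINGULAR.
  x = -1: f_y(-1, y) = 6*y**2 - 32*y + 40; vanishes at y ∈ {2}. (-1, 2): f_x = -1 ≠ 0.
  x = 0: f_y(0, y) = 6*y**2 - 30*y + 28; no integer root y with |y| ≤ 4.
  x = 1: f_y(1, y) = 6*y**2 - 28*y + 12; no integer root y with |y| ≤ 4.
  x = 2: f_y(2, y) = 6*y**2 - 26*y - 8; no integer root y with |y| ≤ 4.
  x = 3: f_y(3, y) = 6*y**2 - 24*y - 32; no integer root y with |y| ≤ 4.
  x = 4: f_y(4, y) = 6*y**2 - 22*y - 60; no integer root y with |y| ≤ 4.
Only singular point on the grid: (-2, 3).
Classify: substitute x = -2 + u, y = 3 + v and expand: f = -2*u**3 - 2*u**2*v + u*v**2 + 2*v**3 + v**2.
No constant or linear terms (consistent with a singular point). Quadratic part: v**2. Cubic part: -2*u**3 - 2*u**2*v + u*v**2 + 2*v**3.
The quadratic part v**2 is a perfect square, so there is a single (double) tangent line v = 0, i.e. y = 3. Restricting the cubic part to that line (v = 0) leaves -2*u**3 ≠ 0, so f is not divisible by v and the branch is v² ≈ 2*u**3 to lowest order — this is a cusp.
Classification: cusp.


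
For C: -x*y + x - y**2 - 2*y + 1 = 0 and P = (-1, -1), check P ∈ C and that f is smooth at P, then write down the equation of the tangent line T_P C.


Tangent line at P: 2*x + y + 3 = 0.

Step 1: f(-1, -1) = 0, so P lies on C.
Step 2: partial derivatives
  f_x(x, y) = 1 - y, f_y(x, y) = -x - 2*y - 2.
  f_x(P) = 2, f_y(P) = 1 (gradient nonzero, so P is smooth).
Step 3: tangent line at P: 2·(x − -1) + 1·(y − -1) = 0.
Expanding: 2*x + y + 3 = 0.


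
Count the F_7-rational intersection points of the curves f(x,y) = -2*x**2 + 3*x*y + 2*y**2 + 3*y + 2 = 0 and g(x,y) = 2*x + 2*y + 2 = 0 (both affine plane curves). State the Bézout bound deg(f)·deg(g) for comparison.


Common zeros: {(5, 1), (6, 0)}; count = 2; Bézout bound = 2.

deg(f) = 2, deg(g) = 1, so Bézout bound = 2.
Scan x ∈ F_7. For each x, list the y ∈ F_7 with f(x, y) ≡ 0 and those with g(x, y) ≡ 0 (mod 7); the common zeros in that column are the intersection.
  x = 0: f ≡ 0 at y ∈ {1}; g ≡ 0 at y ∈ {6}; common: ∅.
  x = 1: f ≡ 0 at y ∈ {0, 4}; g ≡ 0 at y ∈ {5}; common: ∅.
  x = 2: f ≡ 0 at y ∈ ∅; g ≡ 0 at y ∈ {4}; common: ∅.
  x = 3: f ≡ 0 at y ∈ ∅; g ≡ 0 at y ∈ {3}; common: ∅.
  x = 4: f ≡ 0 at y ∈ ∅; g ≡ 0 at y ∈ {2}; common: ∅.
  x = 5: f ≡ 0 at y ∈ {1, 4}; g ≡ 0 at y ∈ {1}; common: {1}.
  x = 6: f ≡ 0 at y ∈ {0}; g ≡ 0 at y ∈ {0}; common: {0}.
Collecting: common zeros = {(5, 1), (6, 0)}, so the count is 2.
Comparison with the Bézout bound: 2 ≤ 2 = deg(f)·deg(g), as expected for curves with no common component (the bound is attained).


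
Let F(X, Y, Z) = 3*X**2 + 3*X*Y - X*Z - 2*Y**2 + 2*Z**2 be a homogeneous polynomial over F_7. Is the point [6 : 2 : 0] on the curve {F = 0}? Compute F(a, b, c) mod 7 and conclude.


F(6,2,0) ≡ 3 (mod 7); P is NOT on the curve.

Evaluate F(6, 2, 0) term-by-term (mod 7).
  3*X**2 ↦ 3·36·1·1 = 108
  3*X*Y ↦ 3·6·2·1 = 36
  -X*Z ↦ -1·6·1·0 = 0
  -2*Y**2 ↦ -2·1·4·1 = -8
  2*Z**2 ↦ 2·1·1·0 = 0
Sum: F(6, 2, 0) = (108) + (36) + (0) + (-8) + (0) = 136.
Reducing mod 7: 136 ≡ 3 (mod 7).
Since F(a, b, c) ≡ 3 ≠ 0 (mod 7), P does NOT lie on the curve.


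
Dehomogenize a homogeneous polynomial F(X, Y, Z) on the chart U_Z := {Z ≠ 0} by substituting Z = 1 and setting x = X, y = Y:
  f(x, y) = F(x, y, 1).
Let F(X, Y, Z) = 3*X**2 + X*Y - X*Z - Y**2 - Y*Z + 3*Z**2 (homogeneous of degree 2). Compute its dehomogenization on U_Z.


f(x, y) = 3*x**2 + x*y - x - y**2 - y + 3

On U_Z we set Z = 1. Each monomial c·X^i·Y^j·Z^k in F becomes c·x^i·y^j·1^k = c·x^i·y^j.
Substituting Z = 1: F(X, Y, 1) = 3*x**2 + x*y - x - y**2 - y + 3.
Note: deg(f) ≤ deg(F) = 2; strict inequality happens when F is divisible by Z (lost terms).


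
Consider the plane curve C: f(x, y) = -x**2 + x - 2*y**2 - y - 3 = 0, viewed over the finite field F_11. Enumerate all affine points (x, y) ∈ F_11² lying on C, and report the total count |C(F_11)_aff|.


Affine F_11-points: {(2, 7), (2, 9), (5, 2), (5, 3), (6, 0), (6, 5), (7, 2), (7, 3), (10, 7), (10, 9)}; count = 10.

For each of the 121 pairs (x, y) ∈ F_11², evaluate f(x, y) mod 11. Record the zeros.
  x = 0: [0↦8, 1↦5, 2↦9, 3↦9, 4↦5, 5↦8, 6↦7, 7↦2, 8↦4, 9↦2, 10↦7]  zeros at y ∈ ∅
  x = 1: [0↦8, 1↦5, 2↦9, 3↦9, 4↦5, 5↦8, 6↦7, 7↦2, 8↦4, 9↦2, 10↦7]  zeros at y ∈ ∅
  x = 2: [0↦6, 1↦3, 2↦7, 3↦7, 4↦3, 5↦6, 6↦5, 7↦0, 8↦2, 9↦0, 10↦5]  zeros at y ∈ {7, 9}
  x = 3: [0↦2, 1↦10, 2↦3, 3↦3, 4↦10, 5↦2, 6↦1, 7↦7, 8↦9, 9↦7, 10↦1]  zeros at y ∈ ∅
  x = 4: [0↦7, 1↦4, 2↦8, 3↦8, 4↦4, 5↦7, 6↦6, 7↦1, 8↦3, 9↦1, 10↦6]  zeros at y ∈ ∅
  x = 5: [0↦10, 1↦7, 2↦0, 3↦0, 4↦7, 5↦10, 6↦9, 7↦4, 8↦6, 9↦4, 10↦9]  zeros at y ∈ {2, 3}
  x = 6: [0↦0, 1↦8, 2↦1, 3↦1, 4↦8, 5↦0, 6↦10, 7↦5, 8↦7, 9↦5, 10↦10]  zeros at y ∈ {0, 5}
  x = 7: [0↦10, 1↦7, 2↦0, 3↦0, 4↦7, 5↦10, 6↦9, 7↦4, 8↦6, 9↦4, 10↦9]  zeros at y ∈ {2, 3}
  x = 8: [0↦7, 1↦4, 2↦8, 3↦8, 4↦4, 5↦7, 6↦6, 7↦1, 8↦3, 9↦1, 10↦6]  zeros at y ∈ ∅
  x = 9: [0↦2, 1↦10, 2↦3, 3↦3, 4↦10, 5↦2, 6↦1, 7↦7, 8↦9, 9↦7, 10↦1]  zeros at y ∈ ∅
  x = 10: [0↦6, 1↦3, 2↦7, 3↦7, 4↦3, 5↦6, 6↦5, 7↦0, 8↦2, 9↦0, 10↦5]  zeros at y ∈ {7, 9}
Collecting zeros: affine points = {(2, 7), (2, 9), (5, 2), (5, 3), (6, 0), (6, 5), (7, 2), (7, 3), (10, 7), (10, 9)}.
Total count |C(F_11)_aff| = 10.


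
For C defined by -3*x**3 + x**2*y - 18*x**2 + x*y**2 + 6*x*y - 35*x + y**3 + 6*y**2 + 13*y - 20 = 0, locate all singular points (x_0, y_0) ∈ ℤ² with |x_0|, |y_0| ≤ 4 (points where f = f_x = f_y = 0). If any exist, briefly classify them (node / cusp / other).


Singular points: {(-2, -1)}; classification: node.

Compute partial derivatives:
  f_x = -9*x**2 + 2*x*y - 36*x + y**2 + 6*y - 35.
  f_y = x**2 + 2*x*y + 6*x + 3*y**2 + 12*y + 13.
Scan x_0 ∈ {−4, ..., 4}. For each x_0, f_y(x_0, y) is a polynomial in y; find its integer roots y ∈ {−4, ..., 4}, then test f_x and f at those candidates.
  x = -4: f_y(-4, y) = 3*y**2 + 4*y + 5; no integer root y with |y| ≤ 4.
  x = -3: f_y(-3, y) = 3*y**2 + 6*y + 4; no integer root y with |y| ≤ 4.
  x = -2: f_y(-2, y) = 3*y**2 + 8*y + 5; vanishes at y ∈ {-1}. (-2, -1): f_x = 0, f = 0 — SINGULAR.
  x = -1: f_y(-1, y) = 3*y**2 + 10*y + 8; vanishes at y ∈ {-2}. (-1, -2): f_x = -12 ≠ 0.
  x = 0: f_y(0, y) = 3*y**2 + 12*y + 13; no integer root y with |y| ≤ 4.
  x = 1: f_y(1, y) = 3*y**2 + 14*y + 20; no integer root y with |y| ≤ 4.
  x = 2: f_y(2, y) = 3*y**2 + 16*y + 29; no integer root y with |y| ≤ 4.
  x = 3: f_y(3, y) = 3*y**2 + 18*y + 40; no integer root y with |y| ≤ 4.
  x = 4: f_y(4, y) = 3*y**2 + 20*y + 53; no integer root y with |y| ≤ 4.
Only singular point on the grid: (-2, -1).
Classify: substitute x = -2 + u, y = -1 + v and expand: f = -3*u**3 + u**2*v - u**2 + u*v**2 + v**3 + v**2.
No constant or linear terms (consistent with a singular point). Quadratic part: -u**2 + v**2. Cubic part: -3*u**3 + u**2*v + u*v**2 + v**3.
The quadratic part v**2 - u**2 = (v − u)(v + u) splits into two distinct linear factors, so there are two distinct tangent lines y − -1 = ±(x − -2) — this is a node (ordinary double point).
Classification: node.


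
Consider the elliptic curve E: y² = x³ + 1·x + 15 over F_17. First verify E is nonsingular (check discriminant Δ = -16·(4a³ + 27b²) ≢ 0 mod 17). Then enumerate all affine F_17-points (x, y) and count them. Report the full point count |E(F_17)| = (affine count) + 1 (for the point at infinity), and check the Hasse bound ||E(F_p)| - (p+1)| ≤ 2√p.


Affine points = {(0, 7), (0, 10), (1, 0), (2, 5), (2, 12), (4, 7), (4, 10), (5, 3), (5, 14), (6, 4), (6, 13), (7, 5), (7, 12), (8, 5), (8, 12), (12, 2), (12, 15), (13, 7), (13, 10), (14, 6), (14, 11), (16, 8), (16, 9)}; affine count = 23; |E(F_17)| = 24.

Discriminant check: Δ ∝ 4a³ + 27b² = 4·1³ + 27·15² = 4·1 + 27·225 ≡ 10 (mod 17). Nonzero ⇒ E is nonsingular.
For each x ∈ F_17, compute rhs = x³ + 1·x + 15 mod 17, then count y ∈ F_17 with y² ≡ rhs.
  x = 0: rhs = 15, matching y values: 7, 10 (2 points).
  x = 1: rhs = 0, matching y values: 0 (1 points).
  x = 2: rhs = 8, matching y values: 5, 12 (2 points).
  x = 3: rhs = 11, matching y values: none (0 points).
  x = 4: rhs = 15, matching y values: 7, 10 (2 points).
  x = 5: rhs = 9, matching y values: 3, 14 (2 points).
  x = 6: rhs = 16, matching y values: 4, 13 (2 points).
  x = 7: rhs = 8, matching y values: 5, 12 (2 points).
  x = 8: rhs = 8, matching y values: 5, 12 (2 points).
  x = 9: rhs = 5, matching y values: none (0 points).
  x = 10: rhs = 5, matching y values: none (0 points).
  x = 11: rhs = 14, matching y values: none (0 points).
  x = 12: rhs = 4, matching y values: 2, 15 (2 points).
  x = 13: rhs = 15, matching y values: 7, 10 (2 points).
  x = 14: rhs = 2, matching y values: 6, 11 (2 points).
  x = 15: rhs = 5, matching y values: none (0 points).
  x = 16: rhs = 13, matching y values: 8, 9 (2 points).
Total affine count: 23.
Full point count |E(F_17)| = 23 + 1 = 24.
Hasse bound: |24 − (17+1)| = |6| = 6 ≤ 2√17 ≈ 8.2462 ✓.


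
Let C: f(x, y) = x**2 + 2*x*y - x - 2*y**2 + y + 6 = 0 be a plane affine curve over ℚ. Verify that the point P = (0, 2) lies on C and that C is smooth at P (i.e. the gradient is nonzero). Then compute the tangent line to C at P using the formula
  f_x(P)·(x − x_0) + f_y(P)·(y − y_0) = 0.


Tangent line at P: 3*x - 7*y + 14 = 0.

Step 1: f(0, 2) = 0, so P lies on C.
Step 2: partial derivatives
  f_x(x, y) = 2*x + 2*y - 1, f_y(x, y) = 2*x - 4*y + 1.
  f_x(P) = 3, f_y(P) = -7 (gradient nonzero, so P is smooth).
Step 3: tangent line at P: 3·(x − 0) + -7·(y − 2) = 0.
Expanding: 3*x - 7*y + 14 = 0.


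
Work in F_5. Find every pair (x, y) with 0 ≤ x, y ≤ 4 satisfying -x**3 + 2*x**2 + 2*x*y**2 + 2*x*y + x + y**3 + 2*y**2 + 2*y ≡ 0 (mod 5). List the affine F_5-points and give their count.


Affine F_5-points: {(0, 0), (0, 1), (0, 2), (2, 1), (3, 2), (4, 2)}; count = 6.

For each of the 25 pairs (x, y) ∈ F_5², evaluate f(x, y) mod 5. Record the zeros.
  x = 0: [0↦0, 1↦0, 2↦0, 3↦1, 4↦4]  zeros at y ∈ {0, 1, 2}
  x = 1: [0↦2, 1↦1, 2↦4, 3↦2, 4↦1]  zeros at y ∈ ∅
  x = 2: [0↦2, 1↦0, 2↦1, 3↦1, 4↦1]  zeros at y ∈ {1}
  x = 3: [0↦4, 1↦1, 2↦0, 3↦2, 4↦3]  zeros at y ∈ {2}
  x = 4: [0↦2, 1↦3, 2↦0, 3↦4, 4↦1]  zeros at y ∈ {2}
Collecting zeros: affine points = {(0, 0), (0, 1), (0, 2), (2, 1), (3, 2), (4, 2)}.
Total count |C(F_5)_aff| = 6.


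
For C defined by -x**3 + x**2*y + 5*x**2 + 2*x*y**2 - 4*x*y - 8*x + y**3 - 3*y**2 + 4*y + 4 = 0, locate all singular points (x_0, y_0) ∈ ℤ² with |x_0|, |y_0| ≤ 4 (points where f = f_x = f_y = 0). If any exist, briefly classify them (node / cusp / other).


Singular points: {(2, 0)}; classification: node.

Compute partial derivatives:
  f_x = -3*x**2 + 2*x*y + 10*x + 2*y**2 - 4*y - 8.
  f_y = x**2 + 4*x*y - 4*x + 3*y**2 - 6*y + 4.
Scan x_0 ∈ {−4, ..., 4}. For each x_0, f_y(x_0, y) is a polynomial in y; find its integer roots y ∈ {−4, ..., 4}, then test f_x and f at those candidates.
  x = -4: f_y(-4, y) = 3*y**2 - 22*y + 36; no integer root y with |y| ≤ 4.
  x = -3: f_y(-3, y) = 3*y**2 - 18*y + 25; no integer root y with |y| ≤ 4.
  x = -2: f_y(-2, y) = 3*y**2 - 14*y + 16; vanishes at y ∈ {2}. (-2, 2): f_x = -48 ≠ 0.
  x = -1: f_y(-1, y) = 3*y**2 - 10*y + 9; no integer root y with |y| ≤ 4.
  x = 0: f_y(0, y) = 3*y**2 - 6*y + 4; no integer root y with |y| ≤ 4.
  x = 1: f_y(1, y) = 3*y**2 - 2*y + 1; no integer root y with |y| ≤ 4.
  x = 2: f_y(2, y) = 3*y**2 + 2*y; vanishes at y ∈ {0}. (2, 0): f_x = 0, f = 0 — SINGULAR.
  x = 3: f_y(3, y) = 3*y**2 + 6*y + 1; no integer root y with |y| ≤ 4.
  x = 4: f_y(4, y) = 3*y**2 + 10*y + 4; no integer root y with |y| ≤ 4.
Only singular point on the grid: (2, 0).
Classify: substitute x = 2 + u, y = 0 + v and expand: f = -u**3 + u**2*v - u**2 + 2*u*v**2 + v**3 + v**2.
No constant or linear terms (consistent with a singular point). Quadratic part: -u**2 + v**2. Cubic part: -u**3 + u**2*v + 2*u*v**2 + v**3.
The quadratic part v**2 - u**2 = (v − u)(v + u) splits into two distinct linear factors, so there are two distinct tangent lines y − 0 = ±(x − 2) — this is a node (ordinary double point).
Classification: node.


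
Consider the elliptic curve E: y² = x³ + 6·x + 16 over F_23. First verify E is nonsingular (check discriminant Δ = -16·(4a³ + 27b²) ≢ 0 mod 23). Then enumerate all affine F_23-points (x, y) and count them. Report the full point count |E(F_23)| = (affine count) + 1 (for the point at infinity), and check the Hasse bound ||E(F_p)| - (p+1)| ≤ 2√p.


Affine points = {(0, 4), (0, 19), (1, 0), (2, 6), (2, 17), (4, 9), (4, 14), (8, 1), (8, 22), (10, 8), (10, 15), (15, 10), (15, 13), (22, 3), (22, 20)}; affine count = 15; |E(F_23)| = 16.

Discriminant check: Δ ∝ 4a³ + 27b² = 4·6³ + 27·16² = 4·216 + 27·256 ≡ 2 (mod 23). Nonzero ⇒ E is nonsingular.
For each x ∈ F_23, compute rhs = x³ + 6·x + 16 mod 23, then count y ∈ F_23 with y² ≡ rhs.
  x = 0: rhs = 16, matching y values: 4, 19 (2 points).
  x = 1: rhs = 0, matching y values: 0 (1 points).
  x = 2: rhs = 13, matching y values: 6, 17 (2 points).
  x = 3: rhs = 15, matching y values: none (0 points).
  x = 4: rhs = 12, matching y values: 9, 14 (2 points).
  x = 5: rhs = 10, matching y values: none (0 points).
  x = 6: rhs = 15, matching y values: none (0 points).
  x = 7: rhs = 10, matching y values: none (0 points).
  x = 8: rhs = 1, matching y values: 1, 22 (2 points).
  x = 9: rhs = 17, matching y values: none (0 points).
  x = 10: rhs = 18, matching y values: 8, 15 (2 points).
  x = 11: rhs = 10, matching y values: none (0 points).
  x = 12: rhs = 22, matching y values: none (0 points).
  x = 13: rhs = 14, matching y values: none (0 points).
  x = 14: rhs = 15, matching y values: none (0 points).
  x = 15: rhs = 8, matching y values: 10, 13 (2 points).
  x = 16: rhs = 22, matching y values: none (0 points).
  x = 17: rhs = 17, matching y values: none (0 points).
  x = 18: rhs = 22, matching y values: none (0 points).
  x = 19: rhs = 20, matching y values: none (0 points).
  x = 20: rhs = 17, matching y values: none (0 points).
  x = 21: rhs = 19, matching y values: none (0 points).
  x = 22: rhs = 9, matching y values: 3, 20 (2 points).
Total affine count: 15.
Full point count |E(F_23)| = 15 + 1 = 16.
Hasse bound: |16 − (23+1)| = |-8| = 8 ≤ 2√23 ≈ 9.5917 ✓.


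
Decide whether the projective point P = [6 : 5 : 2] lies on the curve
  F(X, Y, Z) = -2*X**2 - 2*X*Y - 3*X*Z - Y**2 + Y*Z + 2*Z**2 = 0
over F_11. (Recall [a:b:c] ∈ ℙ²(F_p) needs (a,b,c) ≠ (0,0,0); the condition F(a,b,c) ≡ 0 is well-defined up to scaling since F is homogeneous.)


F(6,5,2) ≡ 1 (mod 11); P is NOT on the curve.

Evaluate F(6, 5, 2) term-by-term (mod 11).
  -2*X**2 ↦ -2·36·1·1 = -72
  -2*X*Y ↦ -2·6·5·1 = -60
  -3*X*Z ↦ -3·6·1·2 = -36
  -Y**2 ↦ -1·1·25·1 = -25
  Y*Z ↦ 1·1·5·2 = 10
  2*Z**2 ↦ 2·1·1·4 = 8
Sum: F(6, 5, 2) = (-72) + (-60) + (-36) + (-25) + (10) + (8) = -175.
Reducing mod 11: -175 ≡ 1 (mod 11).
Since F(a, b, c) ≡ 1 ≠ 0 (mod 11), P does NOT lie on the curve.


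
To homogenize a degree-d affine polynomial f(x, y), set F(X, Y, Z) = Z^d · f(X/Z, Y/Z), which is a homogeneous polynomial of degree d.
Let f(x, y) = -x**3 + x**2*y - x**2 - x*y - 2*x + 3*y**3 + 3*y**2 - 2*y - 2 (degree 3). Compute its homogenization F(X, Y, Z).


F(X, Y, Z) = -X**3 + X**2*Y - X**2*Z - X*Y*Z - 2*X*Z**2 + 3*Y**3 + 3*Y**2*Z - 2*Y*Z**2 - 2*Z**3

deg(f) = 3.
Substitute x = X/Z, y = Y/Z into f, then multiply by Z^3.
  monomial -1·x^3·y^0 ↦ -1·X^3·Y^0·Z^0.
  monomial 1·x^2·y^1 ↦ 1·X^2·Y^1·Z^0.
  monomial -1·x^2·y^0 ↦ -1·X^2·Y^0·Z^1.
  monomial -1·x^1·y^1 ↦ -1·X^1·Y^1·Z^1.
  monomial -2·x^1·y^0 ↦ -2·X^1·Y^0·Z^2.
  monomial 3·x^0·y^3 ↦ 3·X^0·Y^3·Z^0.
  monomial 3·x^0·y^2 ↦ 3·X^0·Y^2·Z^1.
  monomial -2·x^0·y^1 ↦ -2·X^0·Y^1·Z^2.
  monomial -2·x^0·y^0 ↦ -2·X^0·Y^0·Z^3.
Collecting: F(X, Y, Z) = -X**3 + X**2*Y - X**2*Z - X*Y*Z - 2*X*Z**2 + 3*Y**3 + 3*Y**2*Z - 2*Y*Z**2 - 2*Z**3.


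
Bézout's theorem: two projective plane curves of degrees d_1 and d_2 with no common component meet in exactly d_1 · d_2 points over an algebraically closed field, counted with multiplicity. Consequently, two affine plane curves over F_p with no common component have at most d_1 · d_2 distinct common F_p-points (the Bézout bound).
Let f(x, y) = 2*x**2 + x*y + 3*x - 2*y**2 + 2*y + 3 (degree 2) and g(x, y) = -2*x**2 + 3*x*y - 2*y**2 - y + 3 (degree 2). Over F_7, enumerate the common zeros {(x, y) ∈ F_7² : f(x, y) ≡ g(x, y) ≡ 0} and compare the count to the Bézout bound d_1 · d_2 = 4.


Common zeros: ∅; count = 0; Bézout bound = 4.

deg(f) = 2, deg(g) = 2, so Bézout bound = 4.
Scan x ∈ F_7. For each x, list the y ∈ F_7 with f(x, y) ≡ 0 and those with g(x, y) ≡ 0 (mod 7); the common zeros in that column are the intersection.
  x = 0: f ≡ 0 at y ∈ {4}; g ≡ 0 at y ∈ {1, 2}; common: ∅.
  x = 1: f ≡ 0 at y ∈ ∅; g ≡ 0 at y ∈ ∅; common: ∅.
  x = 2: f ≡ 0 at y ∈ ∅; g ≡ 0 at y ∈ ∅; common: ∅.
  x = 3: f ≡ 0 at y ∈ ∅; g ≡ 0 at y ∈ {2}; common: ∅.
  x = 4: f ≡ 0 at y ∈ ∅; g ≡ 0 at y ∈ {3, 6}; common: ∅.
  x = 5: f ≡ 0 at y ∈ ∅; g ≡ 0 at y ∈ {1, 6}; common: ∅.
  x = 6: f ≡ 0 at y ∈ ∅; g ≡ 0 at y ∈ ∅; common: ∅.
Collecting: common zeros = ∅, so the count is 0.
Comparison with the Bézout bound: 0 ≤ 4 = deg(f)·deg(g), as expected for curves with no common component (the affine F_7-count falls short of the bound because intersections may lie at infinity, over extension fields, or carry multiplicity).


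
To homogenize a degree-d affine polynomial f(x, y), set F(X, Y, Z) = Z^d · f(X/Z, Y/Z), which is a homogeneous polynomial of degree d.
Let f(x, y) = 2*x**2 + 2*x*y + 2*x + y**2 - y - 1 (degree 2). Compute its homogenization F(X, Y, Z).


F(X, Y, Z) = 2*X**2 + 2*X*Y + 2*X*Z + Y**2 - Y*Z - Z**2

deg(f) = 2.
Substitute x = X/Z, y = Y/Z into f, then multiply by Z^2.
  monomial 2·x^2·y^0 ↦ 2·X^2·Y^0·Z^0.
  monomial 2·x^1·y^1 ↦ 2·X^1·Y^1·Z^0.
  monomial 2·x^1·y^0 ↦ 2·X^1·Y^0·Z^1.
  monomial 1·x^0·y^2 ↦ 1·X^0·Y^2·Z^0.
  monomial -1·x^0·y^1 ↦ -1·X^0·Y^1·Z^1.
  monomial -1·x^0·y^0 ↦ -1·X^0·Y^0·Z^2.
Collecting: F(X, Y, Z) = 2*X**2 + 2*X*Y + 2*X*Z + Y**2 - Y*Z - Z**2.
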